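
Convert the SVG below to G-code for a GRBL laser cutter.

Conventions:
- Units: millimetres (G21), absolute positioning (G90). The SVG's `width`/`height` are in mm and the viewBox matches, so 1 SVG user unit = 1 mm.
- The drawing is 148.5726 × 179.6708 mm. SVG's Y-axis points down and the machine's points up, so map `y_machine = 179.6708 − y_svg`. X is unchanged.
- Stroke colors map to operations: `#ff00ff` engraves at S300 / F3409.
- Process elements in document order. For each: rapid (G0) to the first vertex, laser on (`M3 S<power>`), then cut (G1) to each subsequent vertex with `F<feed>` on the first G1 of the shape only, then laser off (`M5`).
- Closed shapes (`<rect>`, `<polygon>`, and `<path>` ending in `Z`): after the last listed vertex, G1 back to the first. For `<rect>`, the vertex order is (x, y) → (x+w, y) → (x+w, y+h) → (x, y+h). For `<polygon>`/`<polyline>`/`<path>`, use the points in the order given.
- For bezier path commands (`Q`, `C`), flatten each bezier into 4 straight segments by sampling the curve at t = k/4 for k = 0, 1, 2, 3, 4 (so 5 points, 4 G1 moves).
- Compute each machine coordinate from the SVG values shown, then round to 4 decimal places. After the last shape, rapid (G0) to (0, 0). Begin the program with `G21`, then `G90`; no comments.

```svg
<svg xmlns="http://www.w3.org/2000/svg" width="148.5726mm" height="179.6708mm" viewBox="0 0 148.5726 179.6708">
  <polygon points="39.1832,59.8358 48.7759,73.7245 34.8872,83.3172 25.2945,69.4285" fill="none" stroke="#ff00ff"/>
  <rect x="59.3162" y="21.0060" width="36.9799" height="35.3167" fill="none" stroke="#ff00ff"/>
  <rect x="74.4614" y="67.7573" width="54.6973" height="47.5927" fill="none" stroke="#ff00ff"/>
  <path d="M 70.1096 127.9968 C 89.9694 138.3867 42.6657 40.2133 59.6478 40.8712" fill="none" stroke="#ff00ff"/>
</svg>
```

G21
G90
G0 X39.1832 Y119.8350
M3 S300
G1 X48.7759 Y105.9463 F3409
G1 X34.8872 Y96.3536
G1 X25.2945 Y110.2423
G1 X39.1832 Y119.8350
M5
G0 X59.3162 Y158.6648
M3 S300
G1 X96.2961 Y158.6648 F3409
G1 X96.2961 Y123.3481
G1 X59.3162 Y123.3481
G1 X59.3162 Y158.6648
M5
G0 X74.4614 Y111.9135
M3 S300
G1 X129.1587 Y111.9135 F3409
G1 X129.1587 Y64.3208
G1 X74.4614 Y64.3208
G1 X74.4614 Y111.9135
M5
G0 X70.1096 Y51.6740
M3 S300
G1 X74.4652 Y60.9967 F3409
G1 X65.9578 Y91.5873
G1 X56.9109 Y124.0027
G1 X59.6478 Y138.7996
M5
G0 X0.0000 Y0.0000

Since the viewBox matches the mm dimensions, user units are millimetres directly. The only transform is the Y-flip y_m = 179.6708 − y_svg.

Shape 1 is a regular polygon drawn with `<polygon>`. Its stroke #ff00ff means engrave at S300, F3409. After flipping Y the toolpath is (39.1832,119.8350) → (48.7759,105.9463) → (34.8872,96.3536) → (25.2945,110.2423) → (39.1832,119.8350), returning to the start.

Shape 2 is a rectangle drawn with `<rect>`. Its stroke #ff00ff means engrave at S300, F3409. After flipping Y the toolpath is (59.3162,158.6648) → (96.2961,158.6648) → (96.2961,123.3481) → (59.3162,123.3481) → (59.3162,158.6648), returning to the start.

Shape 3 is a rectangle drawn with `<rect>`. Its stroke #ff00ff means engrave at S300, F3409. After flipping Y the toolpath is (74.4614,111.9135) → (129.1587,111.9135) → (129.1587,64.3208) → (74.4614,64.3208) → (74.4614,111.9135), returning to the start.

Shape 4 is a cubic bezier drawn with `<path>`. Its stroke #ff00ff means engrave at S300, F3409. After flipping Y the toolpath is (70.1096,51.6740) → (74.4652,60.9967) → (65.9578,91.5873) → (56.9109,124.0027) → (59.6478,138.7996).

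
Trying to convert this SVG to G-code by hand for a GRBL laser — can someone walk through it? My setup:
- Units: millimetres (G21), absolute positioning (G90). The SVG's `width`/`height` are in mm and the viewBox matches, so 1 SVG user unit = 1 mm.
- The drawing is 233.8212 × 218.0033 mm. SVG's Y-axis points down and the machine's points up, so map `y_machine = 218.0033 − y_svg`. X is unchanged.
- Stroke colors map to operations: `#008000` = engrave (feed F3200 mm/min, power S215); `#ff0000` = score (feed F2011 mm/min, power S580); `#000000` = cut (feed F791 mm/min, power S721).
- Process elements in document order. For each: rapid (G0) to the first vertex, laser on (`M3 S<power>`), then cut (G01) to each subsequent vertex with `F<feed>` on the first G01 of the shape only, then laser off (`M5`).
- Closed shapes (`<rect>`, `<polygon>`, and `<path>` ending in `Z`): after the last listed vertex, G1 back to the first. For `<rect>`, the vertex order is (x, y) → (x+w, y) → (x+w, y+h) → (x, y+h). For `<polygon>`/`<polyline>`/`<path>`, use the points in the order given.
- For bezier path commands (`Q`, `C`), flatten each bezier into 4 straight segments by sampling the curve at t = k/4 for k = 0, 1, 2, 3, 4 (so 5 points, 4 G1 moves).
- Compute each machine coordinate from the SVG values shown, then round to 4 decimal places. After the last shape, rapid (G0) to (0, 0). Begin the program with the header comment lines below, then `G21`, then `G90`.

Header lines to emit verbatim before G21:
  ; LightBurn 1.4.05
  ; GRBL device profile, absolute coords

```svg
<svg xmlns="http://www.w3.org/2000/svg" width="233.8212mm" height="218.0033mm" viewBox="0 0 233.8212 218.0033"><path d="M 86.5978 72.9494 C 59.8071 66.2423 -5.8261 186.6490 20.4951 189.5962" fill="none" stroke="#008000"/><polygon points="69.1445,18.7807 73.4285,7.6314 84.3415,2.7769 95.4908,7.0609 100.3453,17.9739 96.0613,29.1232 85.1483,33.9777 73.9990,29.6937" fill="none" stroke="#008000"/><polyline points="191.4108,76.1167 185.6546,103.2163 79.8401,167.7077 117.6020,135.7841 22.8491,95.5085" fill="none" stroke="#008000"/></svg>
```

; LightBurn 1.4.05
; GRBL device profile, absolute coords
G21
G90
G0 X86.5978 Y145.0539
M3 S215
G01 X61.2655 Y130.0718 F3200
G01 X33.6295 Y90.3509
G01 X15.9519 Y48.8197
G01 X20.4951 Y28.4071
M5
G0 X69.1445 Y199.2226
M3 S215
G01 X73.4285 Y210.3719 F3200
G01 X84.3415 Y215.2264
G01 X95.4908 Y210.9424
G01 X100.3453 Y200.0294
G01 X96.0613 Y188.8801
G01 X85.1483 Y184.0256
G01 X73.9990 Y188.3096
G01 X69.1445 Y199.2226
M5
G0 X191.4108 Y141.8866
M3 S215
G01 X185.6546 Y114.7870 F3200
G01 X79.8401 Y50.2956
G01 X117.6020 Y82.2192
G01 X22.8491 Y122.4948
M5
G0 X0.0000 Y0.0000

viewBox `0 0 233.8212 218.0033` with mm width/height → 1 unit = 1 mm. Flip: y_m = 218.0033 − y_svg.

**Shape 1** — `<path>` cubic bezier, stroke `#008000` → engrave (S215, F3200). Control points (SVG): P0=(86.5978,72.9494), P1=(59.8071,66.2423), P2=(-5.8261,186.6490), P3=(20.4951,189.5962); sampled at t=k/4. Machine vertices: (86.5978,145.0539) → (61.2655,130.0718) → (33.6295,90.3509) → (15.9519,48.8197) → (20.4951,28.4071). Open path.

**Shape 2** — `<polygon>` regular polygon, stroke `#008000` → engrave (S215, F3200). Machine vertices: (69.1445,199.2226) → (73.4285,210.3719) → (84.3415,215.2264) → (95.4908,210.9424) → (100.3453,200.0294) → (96.0613,188.8801) → (85.1483,184.0256) → (73.9990,188.3096) → (69.1445,199.2226). Closed: final G1 returns to the first vertex.

**Shape 3** — `<polyline>` open polyline, stroke `#008000` → engrave (S215, F3200). Machine vertices: (191.4108,141.8866) → (185.6546,114.7870) → (79.8401,50.2956) → (117.6020,82.2192) → (22.8491,122.4948). Open path.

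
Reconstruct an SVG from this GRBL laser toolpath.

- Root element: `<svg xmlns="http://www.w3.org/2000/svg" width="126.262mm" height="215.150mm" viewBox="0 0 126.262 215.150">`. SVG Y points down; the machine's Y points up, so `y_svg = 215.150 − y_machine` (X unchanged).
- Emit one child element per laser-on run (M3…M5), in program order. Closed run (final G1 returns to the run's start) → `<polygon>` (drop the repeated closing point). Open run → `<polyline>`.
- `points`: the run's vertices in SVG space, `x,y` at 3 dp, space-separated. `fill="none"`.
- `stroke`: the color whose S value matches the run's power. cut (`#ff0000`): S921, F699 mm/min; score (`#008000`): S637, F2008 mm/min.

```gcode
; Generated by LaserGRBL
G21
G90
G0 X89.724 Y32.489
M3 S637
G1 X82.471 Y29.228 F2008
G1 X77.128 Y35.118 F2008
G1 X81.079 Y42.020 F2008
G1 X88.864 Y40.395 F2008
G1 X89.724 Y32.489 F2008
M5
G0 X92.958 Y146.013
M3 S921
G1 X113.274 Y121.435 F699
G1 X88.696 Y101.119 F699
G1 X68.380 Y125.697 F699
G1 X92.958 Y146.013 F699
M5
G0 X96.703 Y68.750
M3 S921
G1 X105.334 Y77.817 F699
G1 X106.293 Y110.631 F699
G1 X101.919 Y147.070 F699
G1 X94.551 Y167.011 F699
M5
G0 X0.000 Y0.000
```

Machine Y-up, SVG Y-down with viewBox height 215.150, so y_svg = 215.150 − y_machine; X carries over.

Run 1: power S637 maps to stroke `#008000` (score). The run returns to its start, so emit a `<polygon>` with points (Y-flipped): 89.724,182.661 82.471,185.922 77.128,180.032 81.079,173.130 88.864,174.755.

Run 2: S921 ⇒ cut layer `#ff0000`. The run returns to its start, so emit a `<polygon>` with points (Y-flipped): 92.958,69.137 113.274,93.715 88.696,114.031 68.380,89.453.

Run 3: S921 ⇒ cut layer `#ff0000`. The run is open, so emit a `<polyline>` with points (Y-flipped): 96.703,146.400 105.334,137.333 106.293,104.519 101.919,68.080 94.551,48.139.

<svg xmlns="http://www.w3.org/2000/svg" width="126.262mm" height="215.150mm" viewBox="0 0 126.262 215.150">
  <polygon points="89.724,182.661 82.471,185.922 77.128,180.032 81.079,173.130 88.864,174.755" fill="none" stroke="#008000"/>
  <polygon points="92.958,69.137 113.274,93.715 88.696,114.031 68.380,89.453" fill="none" stroke="#ff0000"/>
  <polyline points="96.703,146.400 105.334,137.333 106.293,104.519 101.919,68.080 94.551,48.139" fill="none" stroke="#ff0000"/>
</svg>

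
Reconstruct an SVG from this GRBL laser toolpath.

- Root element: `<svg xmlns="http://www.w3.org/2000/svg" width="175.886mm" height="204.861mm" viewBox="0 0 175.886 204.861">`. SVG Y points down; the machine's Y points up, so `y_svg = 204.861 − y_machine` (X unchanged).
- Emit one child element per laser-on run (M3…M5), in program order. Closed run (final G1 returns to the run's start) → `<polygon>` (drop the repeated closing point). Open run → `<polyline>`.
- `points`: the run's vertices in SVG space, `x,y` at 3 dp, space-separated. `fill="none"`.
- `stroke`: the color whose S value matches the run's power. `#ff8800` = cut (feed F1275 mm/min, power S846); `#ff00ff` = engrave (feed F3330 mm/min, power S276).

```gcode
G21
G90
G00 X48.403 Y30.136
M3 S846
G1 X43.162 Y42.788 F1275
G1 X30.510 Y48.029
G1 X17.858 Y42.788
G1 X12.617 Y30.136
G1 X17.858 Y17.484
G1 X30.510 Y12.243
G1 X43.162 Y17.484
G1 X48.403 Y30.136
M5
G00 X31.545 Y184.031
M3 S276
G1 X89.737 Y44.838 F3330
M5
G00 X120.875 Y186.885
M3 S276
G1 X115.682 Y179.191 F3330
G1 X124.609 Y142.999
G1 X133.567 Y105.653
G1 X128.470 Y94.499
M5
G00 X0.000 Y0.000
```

<svg xmlns="http://www.w3.org/2000/svg" width="175.886mm" height="204.861mm" viewBox="0 0 175.886 204.861">
  <polygon points="48.403,174.725 43.162,162.073 30.510,156.832 17.858,162.073 12.617,174.725 17.858,187.377 30.510,192.618 43.162,187.377" fill="none" stroke="#ff8800"/>
  <polyline points="31.545,20.830 89.737,160.023" fill="none" stroke="#ff00ff"/>
  <polyline points="120.875,17.976 115.682,25.670 124.609,61.862 133.567,99.208 128.470,110.362" fill="none" stroke="#ff00ff"/>
</svg>

Each laser-on run becomes one SVG element. Flip Y back into SVG space with y_svg = 204.861 − y_machine.

Run 1: power S846 maps to stroke `#ff8800` (cut). The run returns to its start, so emit a `<polygon>` with points (Y-flipped): 48.403,174.725 43.162,162.073 30.510,156.832 17.858,162.073 12.617,174.725 17.858,187.377 30.510,192.618 43.162,187.377.

Run 2: the run's S276 means `#ff00ff` (engrave). The run is open, so emit a `<polyline>` with points (Y-flipped): 31.545,20.830 89.737,160.023.

Run 3: S276 ⇒ engrave layer `#ff00ff`. The run is open, so emit a `<polyline>` with points (Y-flipped): 120.875,17.976 115.682,25.670 124.609,61.862 133.567,99.208 128.470,110.362.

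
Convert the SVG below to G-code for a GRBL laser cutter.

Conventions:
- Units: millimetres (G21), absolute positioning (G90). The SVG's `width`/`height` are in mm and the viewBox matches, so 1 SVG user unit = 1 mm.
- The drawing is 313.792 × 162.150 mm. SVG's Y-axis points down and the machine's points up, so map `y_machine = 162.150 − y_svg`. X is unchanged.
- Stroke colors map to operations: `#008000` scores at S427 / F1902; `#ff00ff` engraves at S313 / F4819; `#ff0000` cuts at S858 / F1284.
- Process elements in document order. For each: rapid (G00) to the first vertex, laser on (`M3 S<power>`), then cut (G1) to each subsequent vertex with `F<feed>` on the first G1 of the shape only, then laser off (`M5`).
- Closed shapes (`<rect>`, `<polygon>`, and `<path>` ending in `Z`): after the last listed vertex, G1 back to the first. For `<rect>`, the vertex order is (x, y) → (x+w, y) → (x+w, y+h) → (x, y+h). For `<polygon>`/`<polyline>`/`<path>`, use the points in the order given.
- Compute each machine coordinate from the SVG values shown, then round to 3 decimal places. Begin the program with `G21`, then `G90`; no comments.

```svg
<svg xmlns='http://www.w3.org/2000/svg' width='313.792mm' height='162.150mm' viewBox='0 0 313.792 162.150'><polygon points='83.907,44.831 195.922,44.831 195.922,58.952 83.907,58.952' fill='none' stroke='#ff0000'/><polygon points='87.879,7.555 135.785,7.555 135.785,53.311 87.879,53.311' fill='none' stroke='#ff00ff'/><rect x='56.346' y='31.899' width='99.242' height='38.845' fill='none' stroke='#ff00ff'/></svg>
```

1 u = 1 mm; y_m = 162.150 − y.

[1] `<polygon>` rectangle, #ff0000→cut S858 F1284: (83.907,117.319) → (195.922,117.319) → (195.922,103.198) → (83.907,103.198) → (83.907,117.319) (closed)

[2] `<polygon>` rectangle, #ff00ff→engrave S313 F4819: (87.879,154.595) → (135.785,154.595) → (135.785,108.839) → (87.879,108.839) → (87.879,154.595) (closed)

[3] `<rect>` rectangle, #ff00ff→engrave S313 F4819: (56.346,130.251) → (155.588,130.251) → (155.588,91.406) → (56.346,91.406) → (56.346,130.251) (closed)

G21
G90
G00 X83.907 Y117.319
M3 S858
G1 X195.922 Y117.319 F1284
G1 X195.922 Y103.198
G1 X83.907 Y103.198
G1 X83.907 Y117.319
M5
G00 X87.879 Y154.595
M3 S313
G1 X135.785 Y154.595 F4819
G1 X135.785 Y108.839
G1 X87.879 Y108.839
G1 X87.879 Y154.595
M5
G00 X56.346 Y130.251
M3 S313
G1 X155.588 Y130.251 F4819
G1 X155.588 Y91.406
G1 X56.346 Y91.406
G1 X56.346 Y130.251
M5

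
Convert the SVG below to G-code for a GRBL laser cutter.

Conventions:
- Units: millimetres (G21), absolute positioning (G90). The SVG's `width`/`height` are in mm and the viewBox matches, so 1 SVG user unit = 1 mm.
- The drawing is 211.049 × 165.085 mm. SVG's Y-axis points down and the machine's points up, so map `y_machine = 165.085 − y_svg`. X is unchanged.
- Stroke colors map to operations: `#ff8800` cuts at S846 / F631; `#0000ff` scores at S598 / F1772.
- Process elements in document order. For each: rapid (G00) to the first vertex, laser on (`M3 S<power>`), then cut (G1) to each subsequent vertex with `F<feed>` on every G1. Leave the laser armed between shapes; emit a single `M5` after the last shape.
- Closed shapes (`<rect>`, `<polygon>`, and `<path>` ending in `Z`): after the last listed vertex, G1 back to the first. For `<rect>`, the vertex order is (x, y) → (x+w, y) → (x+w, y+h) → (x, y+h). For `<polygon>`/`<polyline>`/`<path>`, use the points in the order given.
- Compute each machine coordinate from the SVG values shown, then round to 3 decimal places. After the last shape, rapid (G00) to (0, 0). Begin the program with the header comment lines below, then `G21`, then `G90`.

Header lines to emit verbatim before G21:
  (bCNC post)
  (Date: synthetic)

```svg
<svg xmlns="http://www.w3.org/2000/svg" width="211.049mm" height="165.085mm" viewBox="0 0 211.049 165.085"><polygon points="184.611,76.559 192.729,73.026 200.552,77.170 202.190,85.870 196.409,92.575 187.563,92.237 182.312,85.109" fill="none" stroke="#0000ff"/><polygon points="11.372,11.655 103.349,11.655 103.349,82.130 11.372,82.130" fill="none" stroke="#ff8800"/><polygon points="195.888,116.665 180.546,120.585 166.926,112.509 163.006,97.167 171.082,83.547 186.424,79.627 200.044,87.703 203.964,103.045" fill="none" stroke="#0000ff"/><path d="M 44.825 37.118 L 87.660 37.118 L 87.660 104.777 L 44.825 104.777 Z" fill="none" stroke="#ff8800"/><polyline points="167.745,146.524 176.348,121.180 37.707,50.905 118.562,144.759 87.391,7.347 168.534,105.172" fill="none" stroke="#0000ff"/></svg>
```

viewBox `0 0 211.049 165.085` with mm width/height → 1 unit = 1 mm. Flip: y_m = 165.085 − y_svg.

**Shape 1** — `<polygon>` regular polygon, stroke `#0000ff` → score (S598, F1772). Machine vertices: (184.611,88.526) → (192.729,92.059) → (200.552,87.915) → (202.190,79.215) → (196.409,72.510) → (187.563,72.848) → (182.312,79.976) → (184.611,88.526). Closed: final G1 returns to the first vertex.

**Shape 2** — `<polygon>` rectangle, stroke `#ff8800` → cut (S846, F631). Machine vertices: (11.372,153.430) → (103.349,153.430) → (103.349,82.955) → (11.372,82.955) → (11.372,153.430). Closed: final G1 returns to the first vertex.

**Shape 3** — `<polygon>` regular polygon, stroke `#0000ff` → score (S598, F1772). Machine vertices: (195.888,48.420) → (180.546,44.500) → (166.926,52.576) → (163.006,67.918) → (171.082,81.538) → (186.424,85.458) → (200.044,77.382) → (203.964,62.040) → (195.888,48.420). Closed: final G1 returns to the first vertex.

**Shape 4** — `<path>` rectangle, stroke `#ff8800` → cut (S846, F631). Machine vertices: (44.825,127.967) → (87.660,127.967) → (87.660,60.308) → (44.825,60.308) → (44.825,127.967). Closed: final G1 returns to the first vertex.

**Shape 5** — `<polyline>` open polyline, stroke `#0000ff` → score (S598, F1772). Machine vertices: (167.745,18.561) → (176.348,43.905) → (37.707,114.180) → (118.562,20.326) → (87.391,157.738) → (168.534,59.913). Open path.

(bCNC post)
(Date: synthetic)
G21
G90
G00 X184.611 Y88.526
M3 S598
G1 X192.729 Y92.059 F1772
G1 X200.552 Y87.915 F1772
G1 X202.190 Y79.215 F1772
G1 X196.409 Y72.510 F1772
G1 X187.563 Y72.848 F1772
G1 X182.312 Y79.976 F1772
G1 X184.611 Y88.526 F1772
G00 X11.372 Y153.430
M3 S846
G1 X103.349 Y153.430 F631
G1 X103.349 Y82.955 F631
G1 X11.372 Y82.955 F631
G1 X11.372 Y153.430 F631
G00 X195.888 Y48.420
M3 S598
G1 X180.546 Y44.500 F1772
G1 X166.926 Y52.576 F1772
G1 X163.006 Y67.918 F1772
G1 X171.082 Y81.538 F1772
G1 X186.424 Y85.458 F1772
G1 X200.044 Y77.382 F1772
G1 X203.964 Y62.040 F1772
G1 X195.888 Y48.420 F1772
G00 X44.825 Y127.967
M3 S846
G1 X87.660 Y127.967 F631
G1 X87.660 Y60.308 F631
G1 X44.825 Y60.308 F631
G1 X44.825 Y127.967 F631
G00 X167.745 Y18.561
M3 S598
G1 X176.348 Y43.905 F1772
G1 X37.707 Y114.180 F1772
G1 X118.562 Y20.326 F1772
G1 X87.391 Y157.738 F1772
G1 X168.534 Y59.913 F1772
M5
G00 X0.000 Y0.000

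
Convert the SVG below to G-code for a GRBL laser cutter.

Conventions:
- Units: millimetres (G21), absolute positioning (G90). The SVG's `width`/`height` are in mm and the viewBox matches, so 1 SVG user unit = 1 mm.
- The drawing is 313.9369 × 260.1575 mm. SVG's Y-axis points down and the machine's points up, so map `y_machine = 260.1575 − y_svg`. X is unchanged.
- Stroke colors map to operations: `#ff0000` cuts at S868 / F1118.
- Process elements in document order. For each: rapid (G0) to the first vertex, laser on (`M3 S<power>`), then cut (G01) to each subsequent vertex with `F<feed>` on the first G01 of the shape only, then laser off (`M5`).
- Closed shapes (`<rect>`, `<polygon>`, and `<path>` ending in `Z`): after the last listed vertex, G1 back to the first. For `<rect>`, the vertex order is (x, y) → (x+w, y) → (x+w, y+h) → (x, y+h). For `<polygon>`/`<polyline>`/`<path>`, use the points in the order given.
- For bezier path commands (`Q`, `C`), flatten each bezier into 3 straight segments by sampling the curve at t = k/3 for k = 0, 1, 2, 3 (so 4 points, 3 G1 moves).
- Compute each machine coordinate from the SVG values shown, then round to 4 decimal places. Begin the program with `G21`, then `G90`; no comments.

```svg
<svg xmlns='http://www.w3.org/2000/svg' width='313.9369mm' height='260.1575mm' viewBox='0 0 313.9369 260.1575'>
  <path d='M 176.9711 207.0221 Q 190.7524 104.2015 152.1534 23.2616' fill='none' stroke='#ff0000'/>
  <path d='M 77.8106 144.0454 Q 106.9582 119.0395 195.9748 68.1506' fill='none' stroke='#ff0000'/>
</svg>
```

1 u = 1 mm; y_m = 260.1575 − y.

[1] `<path>` quadratic bezier, #ff0000→cut S868 F1118: (176.9711,53.1354) → (180.3386,119.2513) → (172.0660,180.5048) → (152.1534,236.8959)

[2] `<path>` quadratic bezier, #ff0000→cut S868 F1118: (77.8106,116.1121) → (103.8944,135.6586) → (143.2825,160.9569) → (195.9748,192.0069)

G21
G90
G0 X176.9711 Y53.1354
M3 S868
G01 X180.3386 Y119.2513 F1118
G01 X172.0660 Y180.5048
G01 X152.1534 Y236.8959
M5
G0 X77.8106 Y116.1121
M3 S868
G01 X103.8944 Y135.6586 F1118
G01 X143.2825 Y160.9569
G01 X195.9748 Y192.0069
M5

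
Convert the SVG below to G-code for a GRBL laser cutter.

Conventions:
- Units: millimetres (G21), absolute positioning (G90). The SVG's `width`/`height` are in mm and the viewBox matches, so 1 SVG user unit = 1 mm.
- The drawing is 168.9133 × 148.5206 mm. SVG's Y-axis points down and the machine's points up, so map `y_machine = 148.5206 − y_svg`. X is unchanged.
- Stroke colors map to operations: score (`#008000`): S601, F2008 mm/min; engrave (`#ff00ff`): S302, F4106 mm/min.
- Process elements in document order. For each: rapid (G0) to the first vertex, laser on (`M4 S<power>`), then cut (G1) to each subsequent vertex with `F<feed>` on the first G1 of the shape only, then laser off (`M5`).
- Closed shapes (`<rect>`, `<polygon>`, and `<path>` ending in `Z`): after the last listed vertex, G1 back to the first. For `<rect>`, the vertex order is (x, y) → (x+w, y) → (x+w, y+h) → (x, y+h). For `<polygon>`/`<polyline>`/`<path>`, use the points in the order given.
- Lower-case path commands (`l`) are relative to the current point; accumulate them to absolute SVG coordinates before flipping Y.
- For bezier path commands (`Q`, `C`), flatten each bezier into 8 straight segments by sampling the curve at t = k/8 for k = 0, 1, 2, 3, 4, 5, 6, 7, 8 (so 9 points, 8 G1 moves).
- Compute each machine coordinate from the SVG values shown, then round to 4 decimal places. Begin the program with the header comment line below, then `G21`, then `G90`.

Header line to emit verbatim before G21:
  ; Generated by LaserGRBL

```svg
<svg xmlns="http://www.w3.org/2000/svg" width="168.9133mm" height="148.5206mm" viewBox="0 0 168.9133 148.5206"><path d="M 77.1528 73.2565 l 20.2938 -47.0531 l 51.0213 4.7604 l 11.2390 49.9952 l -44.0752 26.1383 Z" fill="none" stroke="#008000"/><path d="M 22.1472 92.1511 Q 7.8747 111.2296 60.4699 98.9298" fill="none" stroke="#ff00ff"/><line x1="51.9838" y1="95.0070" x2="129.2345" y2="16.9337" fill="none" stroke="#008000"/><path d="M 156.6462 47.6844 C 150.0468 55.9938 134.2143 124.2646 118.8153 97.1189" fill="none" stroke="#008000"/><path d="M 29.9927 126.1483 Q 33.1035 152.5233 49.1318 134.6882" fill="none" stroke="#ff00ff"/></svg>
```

; Generated by LaserGRBL
G21
G90
G0 X77.1528 Y75.2641
M4 S601
G1 X97.4466 Y122.3172 F2008
G1 X148.4679 Y117.5568
G1 X159.7069 Y67.5616
G1 X115.6317 Y41.4233
G1 X77.1528 Y75.2641
M5
G0 X22.1472 Y56.3695
M4 S302
G1 X19.6239 Y52.0902 F4106
G1 X19.1902 Y48.7914
G1 X20.8461 Y46.4732
G1 X24.5916 Y45.1356
G1 X30.4268 Y44.7785
G1 X38.3515 Y45.4020
G1 X48.3659 Y47.0061
G1 X60.4699 Y49.5908
M5
G0 X51.9838 Y53.5136
M4 S601
G1 X129.2345 Y131.5869 F2008
M5
G0 X156.6462 Y100.8362
M4 S601
G1 X153.7575 Y95.2130 F2008
G1 X150.1165 Y85.7892
G1 X145.8364 Y74.3857
G1 X141.0306 Y62.8233
G1 X135.8123 Y52.9229
G1 X130.2948 Y46.5052
G1 X124.5914 Y45.3912
G1 X118.8153 Y51.4017
M5
G0 X29.9927 Y22.3723
M4 S302
G1 X30.9722 Y16.4693 F4106
G1 X32.3554 Y11.9479
G1 X34.1423 Y8.8081
G1 X36.3329 Y7.0498
G1 X38.9271 Y6.6731
G1 X41.9250 Y7.6780
G1 X45.3266 Y10.0644
G1 X49.1318 Y13.8324
M5

Since the viewBox matches the mm dimensions, user units are millimetres directly. The only transform is the Y-flip y_m = 148.5206 − y_svg.

Shape 1 is a regular polygon drawn with `<path>`. Its stroke #008000 means score at S601, F2008. After flipping Y the toolpath is (77.1528,75.2641) → (97.4466,122.3172) → (148.4679,117.5568) → (159.7069,67.5616) → (115.6317,41.4233) → (77.1528,75.2641), returning to the start.

Shape 2 is a quadratic bezier drawn with `<path>`. Its stroke #ff00ff means engrave at S302, F4106. After flipping Y the toolpath is (22.1472,56.3695) → (19.6239,52.0902) → (19.1902,48.7914) → (20.8461,46.4732) → (24.5916,45.1356) → (30.4268,44.7785) → (38.3515,45.4020) → (48.3659,47.0061) → (60.4699,49.5908).

Shape 3 is a line segment drawn with `<line>`. Its stroke #008000 means score at S601, F2008. After flipping Y the toolpath is (51.9838,53.5136) → (129.2345,131.5869).

Shape 4 is a cubic bezier drawn with `<path>`. Its stroke #008000 means score at S601, F2008. After flipping Y the toolpath is (156.6462,100.8362) → (153.7575,95.2130) → (150.1165,85.7892) → (145.8364,74.3857) → (141.0306,62.8233) → (135.8123,52.9229) → (130.2948,46.5052) → (124.5914,45.3912) → (118.8153,51.4017).

Shape 5 is a quadratic bezier drawn with `<path>`. Its stroke #ff00ff means engrave at S302, F4106. After flipping Y the toolpath is (29.9927,22.3723) → (30.9722,16.4693) → (32.3554,11.9479) → (34.1423,8.8081) → (36.3329,7.0498) → (38.9271,6.6731) → (41.9250,7.6780) → (45.3266,10.0644) → (49.1318,13.8324).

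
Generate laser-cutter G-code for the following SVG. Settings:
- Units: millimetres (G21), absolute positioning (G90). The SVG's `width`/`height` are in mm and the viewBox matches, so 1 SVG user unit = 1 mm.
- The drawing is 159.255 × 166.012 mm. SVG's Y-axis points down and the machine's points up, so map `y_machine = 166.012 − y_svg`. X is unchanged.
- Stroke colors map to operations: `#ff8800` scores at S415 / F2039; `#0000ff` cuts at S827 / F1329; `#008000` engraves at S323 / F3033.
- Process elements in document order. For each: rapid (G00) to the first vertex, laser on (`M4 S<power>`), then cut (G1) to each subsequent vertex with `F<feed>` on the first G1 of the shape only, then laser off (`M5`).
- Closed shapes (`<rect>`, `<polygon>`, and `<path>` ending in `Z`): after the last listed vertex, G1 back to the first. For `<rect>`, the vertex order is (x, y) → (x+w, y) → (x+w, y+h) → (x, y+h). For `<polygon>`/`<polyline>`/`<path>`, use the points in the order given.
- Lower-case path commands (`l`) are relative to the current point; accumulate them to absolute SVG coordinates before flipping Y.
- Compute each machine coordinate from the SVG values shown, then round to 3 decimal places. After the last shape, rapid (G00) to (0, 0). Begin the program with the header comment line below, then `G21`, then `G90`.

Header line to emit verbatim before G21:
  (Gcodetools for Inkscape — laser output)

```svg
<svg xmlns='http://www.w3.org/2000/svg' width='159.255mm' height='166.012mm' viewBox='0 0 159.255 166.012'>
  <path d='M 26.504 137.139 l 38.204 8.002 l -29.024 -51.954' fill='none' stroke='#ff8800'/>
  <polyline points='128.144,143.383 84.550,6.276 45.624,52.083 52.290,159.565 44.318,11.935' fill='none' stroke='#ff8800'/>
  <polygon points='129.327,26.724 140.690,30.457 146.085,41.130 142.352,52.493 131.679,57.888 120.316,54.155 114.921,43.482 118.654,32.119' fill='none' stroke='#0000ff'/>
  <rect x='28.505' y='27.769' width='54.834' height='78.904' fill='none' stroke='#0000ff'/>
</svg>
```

Since the viewBox matches the mm dimensions, user units are millimetres directly. The only transform is the Y-flip y_m = 166.012 − y_svg.

Shape 1 is a open polyline drawn with `<path>`. Its stroke #ff8800 means score at S415, F2039. After flipping Y the toolpath is (26.504,28.873) → (64.708,20.871) → (35.684,72.825).

Shape 2 is a open polyline drawn with `<polyline>`. Its stroke #ff8800 means score at S415, F2039. After flipping Y the toolpath is (128.144,22.629) → (84.550,159.736) → (45.624,113.929) → (52.290,6.447) → (44.318,154.077).

Shape 3 is a regular polygon drawn with `<polygon>`. Its stroke #0000ff means cut at S827, F1329. After flipping Y the toolpath is (129.327,139.288) → (140.690,135.555) → (146.085,124.882) → (142.352,113.519) → (131.679,108.124) → (120.316,111.857) → (114.921,122.530) → (118.654,133.893) → (129.327,139.288), returning to the start.

Shape 4 is a rectangle drawn with `<rect>`. Its stroke #0000ff means cut at S827, F1329. After flipping Y the toolpath is (28.505,138.243) → (83.339,138.243) → (83.339,59.339) → (28.505,59.339) → (28.505,138.243), returning to the start.

(Gcodetools for Inkscape — laser output)
G21
G90
G00 X26.504 Y28.873
M4 S415
G1 X64.708 Y20.871 F2039
G1 X35.684 Y72.825
M5
G00 X128.144 Y22.629
M4 S415
G1 X84.550 Y159.736 F2039
G1 X45.624 Y113.929
G1 X52.290 Y6.447
G1 X44.318 Y154.077
M5
G00 X129.327 Y139.288
M4 S827
G1 X140.690 Y135.555 F1329
G1 X146.085 Y124.882
G1 X142.352 Y113.519
G1 X131.679 Y108.124
G1 X120.316 Y111.857
G1 X114.921 Y122.530
G1 X118.654 Y133.893
G1 X129.327 Y139.288
M5
G00 X28.505 Y138.243
M4 S827
G1 X83.339 Y138.243 F1329
G1 X83.339 Y59.339
G1 X28.505 Y59.339
G1 X28.505 Y138.243
M5
G00 X0.000 Y0.000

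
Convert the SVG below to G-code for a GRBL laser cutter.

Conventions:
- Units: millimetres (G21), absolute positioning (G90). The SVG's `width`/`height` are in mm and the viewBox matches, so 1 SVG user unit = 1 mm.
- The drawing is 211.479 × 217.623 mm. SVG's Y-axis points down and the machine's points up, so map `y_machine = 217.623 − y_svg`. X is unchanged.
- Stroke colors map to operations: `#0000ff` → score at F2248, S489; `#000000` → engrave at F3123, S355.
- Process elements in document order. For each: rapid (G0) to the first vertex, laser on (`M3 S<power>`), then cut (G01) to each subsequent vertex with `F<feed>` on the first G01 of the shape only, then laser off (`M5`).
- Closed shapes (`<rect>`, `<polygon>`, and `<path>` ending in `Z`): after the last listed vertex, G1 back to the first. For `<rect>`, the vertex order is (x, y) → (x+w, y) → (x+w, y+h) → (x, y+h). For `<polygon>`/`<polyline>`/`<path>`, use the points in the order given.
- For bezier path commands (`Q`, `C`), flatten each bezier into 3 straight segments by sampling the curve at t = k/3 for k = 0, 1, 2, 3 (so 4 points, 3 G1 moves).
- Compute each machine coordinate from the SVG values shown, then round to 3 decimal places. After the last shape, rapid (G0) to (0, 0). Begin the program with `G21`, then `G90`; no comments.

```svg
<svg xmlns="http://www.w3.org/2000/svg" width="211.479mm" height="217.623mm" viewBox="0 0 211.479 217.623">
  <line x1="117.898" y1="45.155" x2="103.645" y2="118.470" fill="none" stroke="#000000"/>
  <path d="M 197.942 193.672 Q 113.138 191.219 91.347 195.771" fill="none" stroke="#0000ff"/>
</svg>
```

viewBox `0 0 211.479 217.623` with mm width/height → 1 unit = 1 mm. Flip: y_m = 217.623 − y_svg.

**Shape 1** — `<line>` line segment, stroke `#000000` → engrave (S355, F3123). Machine vertices: (117.898,172.468) → (103.645,99.153). Open path.

**Shape 2** — `<path>` quadratic bezier, stroke `#0000ff` → score (S489, F2248). Control points (SVG): P0=(197.942,193.672), P1=(113.138,191.219), P2=(91.347,195.771); sampled at t=k/3. Machine vertices: (197.942,23.951) → (148.407,24.808) → (112.876,24.108) → (91.347,21.852). Open path.

G21
G90
G0 X117.898 Y172.468
M3 S355
G01 X103.645 Y99.153 F3123
M5
G0 X197.942 Y23.951
M3 S489
G01 X148.407 Y24.808 F2248
G01 X112.876 Y24.108
G01 X91.347 Y21.852
M5
G0 X0.000 Y0.000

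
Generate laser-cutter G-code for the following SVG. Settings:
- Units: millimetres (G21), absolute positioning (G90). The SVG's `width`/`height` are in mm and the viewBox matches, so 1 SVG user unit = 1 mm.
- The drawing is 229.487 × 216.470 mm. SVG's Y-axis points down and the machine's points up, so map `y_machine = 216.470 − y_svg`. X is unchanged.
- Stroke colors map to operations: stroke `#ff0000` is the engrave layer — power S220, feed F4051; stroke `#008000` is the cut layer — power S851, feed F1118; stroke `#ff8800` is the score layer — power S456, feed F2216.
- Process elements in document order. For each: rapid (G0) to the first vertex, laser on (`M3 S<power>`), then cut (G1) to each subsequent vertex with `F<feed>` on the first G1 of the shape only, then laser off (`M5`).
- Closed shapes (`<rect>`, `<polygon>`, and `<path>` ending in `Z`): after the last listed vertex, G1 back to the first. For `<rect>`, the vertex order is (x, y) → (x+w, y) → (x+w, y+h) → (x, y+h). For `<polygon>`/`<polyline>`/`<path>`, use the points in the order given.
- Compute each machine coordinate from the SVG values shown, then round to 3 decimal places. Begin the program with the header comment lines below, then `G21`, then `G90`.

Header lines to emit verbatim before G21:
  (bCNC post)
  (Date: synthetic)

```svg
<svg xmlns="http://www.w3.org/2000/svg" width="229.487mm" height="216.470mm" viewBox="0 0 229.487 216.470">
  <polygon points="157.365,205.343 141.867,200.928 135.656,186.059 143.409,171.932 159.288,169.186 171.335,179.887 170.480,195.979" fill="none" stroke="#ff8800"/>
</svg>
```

viewBox `0 0 229.487 216.470` with mm width/height → 1 unit = 1 mm. Flip: y_m = 216.470 − y_svg.

**Shape 1** — `<polygon>` regular polygon, stroke `#ff8800` → score (S456, F2216). Machine vertices: (157.365,11.127) → (141.867,15.542) → (135.656,30.411) → (143.409,44.538) → (159.288,47.284) → (171.335,36.583) → (170.480,20.491) → (157.365,11.127). Closed: final G1 returns to the first vertex.

(bCNC post)
(Date: synthetic)
G21
G90
G0 X157.365 Y11.127
M3 S456
G1 X141.867 Y15.542 F2216
G1 X135.656 Y30.411
G1 X143.409 Y44.538
G1 X159.288 Y47.284
G1 X171.335 Y36.583
G1 X170.480 Y20.491
G1 X157.365 Y11.127
M5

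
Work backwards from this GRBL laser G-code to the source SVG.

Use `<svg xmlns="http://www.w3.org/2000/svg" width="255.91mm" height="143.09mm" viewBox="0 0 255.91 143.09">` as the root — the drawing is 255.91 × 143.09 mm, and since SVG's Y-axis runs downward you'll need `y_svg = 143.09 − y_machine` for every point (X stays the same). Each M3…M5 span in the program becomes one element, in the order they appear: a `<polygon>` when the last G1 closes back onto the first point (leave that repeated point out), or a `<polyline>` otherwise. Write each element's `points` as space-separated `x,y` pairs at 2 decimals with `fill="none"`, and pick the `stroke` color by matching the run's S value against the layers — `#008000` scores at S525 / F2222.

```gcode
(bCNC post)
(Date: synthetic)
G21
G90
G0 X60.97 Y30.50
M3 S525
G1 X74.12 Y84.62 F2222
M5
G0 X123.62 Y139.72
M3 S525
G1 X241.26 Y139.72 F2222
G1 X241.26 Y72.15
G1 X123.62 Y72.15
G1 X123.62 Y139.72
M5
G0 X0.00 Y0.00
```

<svg xmlns="http://www.w3.org/2000/svg" width="255.91mm" height="143.09mm" viewBox="0 0 255.91 143.09">
  <polyline points="60.97,112.59 74.12,58.47" fill="none" stroke="#008000"/>
  <polygon points="123.62,3.37 241.26,3.37 241.26,70.94 123.62,70.94" fill="none" stroke="#008000"/>
</svg>

Each laser-on run becomes one SVG element. Flip Y back into SVG space with y_svg = 143.09 − y_machine. Every run uses S525, so all elements get stroke `#008000` (score).

Run 1: The run is open, so emit a `<polyline>` with points (Y-flipped): 60.97,112.59 74.12,58.47.

Run 2: The run returns to its start, so emit a `<polygon>` with points (Y-flipped): 123.62,3.37 241.26,3.37 241.26,70.94 123.62,70.94.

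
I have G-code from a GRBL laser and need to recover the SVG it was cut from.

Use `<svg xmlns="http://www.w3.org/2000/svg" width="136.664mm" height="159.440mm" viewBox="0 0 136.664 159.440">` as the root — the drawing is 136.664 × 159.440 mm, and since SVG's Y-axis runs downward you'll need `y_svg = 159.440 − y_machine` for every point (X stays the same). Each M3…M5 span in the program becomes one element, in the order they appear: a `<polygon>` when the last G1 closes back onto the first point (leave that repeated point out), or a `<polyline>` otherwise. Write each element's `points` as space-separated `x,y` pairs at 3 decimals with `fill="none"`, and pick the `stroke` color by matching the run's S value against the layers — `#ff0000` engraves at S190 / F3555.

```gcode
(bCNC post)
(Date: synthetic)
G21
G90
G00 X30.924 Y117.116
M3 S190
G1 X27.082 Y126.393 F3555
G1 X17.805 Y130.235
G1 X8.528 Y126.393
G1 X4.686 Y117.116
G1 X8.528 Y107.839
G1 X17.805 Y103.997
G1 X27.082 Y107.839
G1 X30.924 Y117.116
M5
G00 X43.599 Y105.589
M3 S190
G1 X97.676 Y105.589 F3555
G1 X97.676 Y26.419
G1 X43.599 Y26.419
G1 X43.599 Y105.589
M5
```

<svg xmlns="http://www.w3.org/2000/svg" width="136.664mm" height="159.440mm" viewBox="0 0 136.664 159.440">
  <polygon points="30.924,42.324 27.082,33.047 17.805,29.205 8.528,33.047 4.686,42.324 8.528,51.601 17.805,55.443 27.082,51.601" fill="none" stroke="#ff0000"/>
  <polygon points="43.599,53.851 97.676,53.851 97.676,133.021 43.599,133.021" fill="none" stroke="#ff0000"/>
</svg>

Machine Y-up, SVG Y-down with viewBox height 159.440, so y_svg = 159.440 − y_machine; X carries over. Every run uses S190, so all elements get stroke `#ff0000` (engrave).

Run 1: The run returns to its start, so emit a `<polygon>` with points (Y-flipped): 30.924,42.324 27.082,33.047 17.805,29.205 8.528,33.047 4.686,42.324 8.528,51.601 17.805,55.443 27.082,51.601.

Run 2: The run returns to its start, so emit a `<polygon>` with points (Y-flipped): 43.599,53.851 97.676,53.851 97.676,133.021 43.599,133.021.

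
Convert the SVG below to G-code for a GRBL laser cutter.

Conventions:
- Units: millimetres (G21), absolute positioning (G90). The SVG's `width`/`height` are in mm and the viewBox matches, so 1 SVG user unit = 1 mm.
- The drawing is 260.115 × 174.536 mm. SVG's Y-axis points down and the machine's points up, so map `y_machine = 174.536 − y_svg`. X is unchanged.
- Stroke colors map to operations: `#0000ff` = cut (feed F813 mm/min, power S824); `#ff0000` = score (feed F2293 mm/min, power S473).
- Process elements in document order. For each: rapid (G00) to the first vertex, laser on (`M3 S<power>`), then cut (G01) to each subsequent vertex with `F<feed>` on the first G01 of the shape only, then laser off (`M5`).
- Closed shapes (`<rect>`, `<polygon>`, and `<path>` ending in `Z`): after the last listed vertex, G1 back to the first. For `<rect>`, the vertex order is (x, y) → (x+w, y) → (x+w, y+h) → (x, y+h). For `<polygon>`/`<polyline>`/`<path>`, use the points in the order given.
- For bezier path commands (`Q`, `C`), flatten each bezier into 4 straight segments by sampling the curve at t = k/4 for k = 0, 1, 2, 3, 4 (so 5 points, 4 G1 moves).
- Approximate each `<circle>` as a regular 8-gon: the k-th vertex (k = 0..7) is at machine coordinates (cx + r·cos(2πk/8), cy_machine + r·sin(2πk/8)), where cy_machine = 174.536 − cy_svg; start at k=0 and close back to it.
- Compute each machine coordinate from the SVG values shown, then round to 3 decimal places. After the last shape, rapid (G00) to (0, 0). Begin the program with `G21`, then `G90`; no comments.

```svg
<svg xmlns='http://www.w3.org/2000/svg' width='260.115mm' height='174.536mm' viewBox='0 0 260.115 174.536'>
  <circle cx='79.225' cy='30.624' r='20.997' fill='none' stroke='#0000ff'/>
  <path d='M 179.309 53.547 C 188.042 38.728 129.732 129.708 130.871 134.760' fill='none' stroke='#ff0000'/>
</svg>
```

viewBox `0 0 260.115 174.536` with mm width/height → 1 unit = 1 mm. Flip: y_m = 174.536 − y_svg.

**Shape 1** — `<circle>` circle, stroke `#0000ff` → cut (S824, F813). Machine vertices: (100.222,143.912) → (94.072,158.759) → (79.225,164.909) → (64.378,158.759) → (58.228,143.912) → (64.378,129.065) → (79.225,122.915) → (94.072,129.065) → (100.222,143.912). Closed: final G1 returns to the first vertex.

**Shape 2** — `<path>` cubic bezier, stroke `#ff0000` → score (S473, F2293). Control points (SVG): P0=(179.309,53.547), P1=(188.042,38.728), P2=(129.732,129.708), P3=(130.871,134.760); sampled at t=k/4. Machine vertices: (179.309,120.989) → (175.265,115.262) → (157.938,87.834) → (139.187,56.681) → (130.871,39.776). Open path.

G21
G90
G00 X100.222 Y143.912
M3 S824
G01 X94.072 Y158.759 F813
G01 X79.225 Y164.909
G01 X64.378 Y158.759
G01 X58.228 Y143.912
G01 X64.378 Y129.065
G01 X79.225 Y122.915
G01 X94.072 Y129.065
G01 X100.222 Y143.912
M5
G00 X179.309 Y120.989
M3 S473
G01 X175.265 Y115.262 F2293
G01 X157.938 Y87.834
G01 X139.187 Y56.681
G01 X130.871 Y39.776
M5
G00 X0.000 Y0.000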